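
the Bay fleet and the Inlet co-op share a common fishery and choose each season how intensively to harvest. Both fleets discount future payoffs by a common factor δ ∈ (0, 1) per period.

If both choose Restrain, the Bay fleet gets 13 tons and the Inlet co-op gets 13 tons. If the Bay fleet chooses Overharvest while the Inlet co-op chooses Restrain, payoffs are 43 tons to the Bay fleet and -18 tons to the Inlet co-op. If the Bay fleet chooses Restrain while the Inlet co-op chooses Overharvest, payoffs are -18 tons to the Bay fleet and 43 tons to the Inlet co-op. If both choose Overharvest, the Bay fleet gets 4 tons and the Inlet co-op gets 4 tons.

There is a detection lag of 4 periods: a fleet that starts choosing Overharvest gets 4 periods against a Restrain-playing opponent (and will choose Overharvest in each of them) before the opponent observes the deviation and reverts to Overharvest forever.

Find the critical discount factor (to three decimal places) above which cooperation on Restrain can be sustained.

Deviating for the 4 undetected periods gains 43−13 = 30 per period over cooperation, then loses 13−4 = 9 per period forever once punishment starts.
Gain: 30(1 + δ + … + δ^3); loss: 9·δ^4/(1−δ).
No profitable deviation ⇔ 30(1−δ^4) ≤ 9·δ^4, i.e. δ^4 ≥ 30/(30+9) = 10/13.
Hence δ ≥ (10/13)^(1/4) ≈ 0.937.

0.937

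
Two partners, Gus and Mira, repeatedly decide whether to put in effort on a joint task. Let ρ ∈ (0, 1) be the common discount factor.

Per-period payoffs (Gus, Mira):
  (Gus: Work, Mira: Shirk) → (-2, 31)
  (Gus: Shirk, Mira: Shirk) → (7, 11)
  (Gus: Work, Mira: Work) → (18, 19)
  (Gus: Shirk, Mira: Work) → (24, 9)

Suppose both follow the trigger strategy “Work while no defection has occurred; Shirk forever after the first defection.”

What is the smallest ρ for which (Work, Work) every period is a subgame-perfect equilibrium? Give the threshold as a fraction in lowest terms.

3/5

For Gus: deviation gain 24−18 = 6, per-period punishment loss 18−7 = 11. IC gives ρ ≥ 6/17.
For Mira: gain 12, loss 8 per period, so ρ ≥ 12/20 = 3/5.
The tighter constraint is Mira's, so cooperation needs ρ ≥ 3/5.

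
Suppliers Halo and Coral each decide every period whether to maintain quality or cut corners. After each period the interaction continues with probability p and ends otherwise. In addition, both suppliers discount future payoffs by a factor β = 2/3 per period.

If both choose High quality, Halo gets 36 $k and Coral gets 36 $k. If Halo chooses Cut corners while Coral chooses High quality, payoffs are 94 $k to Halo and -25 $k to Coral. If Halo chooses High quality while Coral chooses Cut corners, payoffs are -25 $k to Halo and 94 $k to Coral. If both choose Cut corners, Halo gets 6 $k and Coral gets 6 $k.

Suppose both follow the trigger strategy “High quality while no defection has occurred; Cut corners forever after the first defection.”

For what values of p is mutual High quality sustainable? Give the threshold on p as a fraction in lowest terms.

87/88

Expected continuation weight on next period's payoff is β·p = 2/3·p, which plays the role of the discount factor.
Cooperation requires 2/3·p ≥ (94−36)/(94−6) = 29/44, hence p ≥ 87/88.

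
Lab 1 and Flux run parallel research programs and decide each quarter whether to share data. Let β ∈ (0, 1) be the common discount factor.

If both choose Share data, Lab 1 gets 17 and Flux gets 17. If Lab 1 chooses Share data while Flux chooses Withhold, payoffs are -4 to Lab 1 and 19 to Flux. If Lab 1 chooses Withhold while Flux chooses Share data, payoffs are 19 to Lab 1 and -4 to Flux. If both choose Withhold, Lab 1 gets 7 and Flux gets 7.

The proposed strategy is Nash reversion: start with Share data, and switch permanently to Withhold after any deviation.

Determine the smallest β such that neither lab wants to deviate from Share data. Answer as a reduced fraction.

Cooperation forever yields 17 each period: 17/(1−β).
Deviating yields 19 once, then 7 forever: 19 + 7β/(1−β).
No profitable deviation requires 17/(1−β) ≥ 19 + 7β/(1−β).
Multiplying by (1−β): 17 ≥ 19(1−β) + 7β = 19 − 12β.
So 12β ≥ 2, i.e. β ≥ 2/12 = 1/6.

1/6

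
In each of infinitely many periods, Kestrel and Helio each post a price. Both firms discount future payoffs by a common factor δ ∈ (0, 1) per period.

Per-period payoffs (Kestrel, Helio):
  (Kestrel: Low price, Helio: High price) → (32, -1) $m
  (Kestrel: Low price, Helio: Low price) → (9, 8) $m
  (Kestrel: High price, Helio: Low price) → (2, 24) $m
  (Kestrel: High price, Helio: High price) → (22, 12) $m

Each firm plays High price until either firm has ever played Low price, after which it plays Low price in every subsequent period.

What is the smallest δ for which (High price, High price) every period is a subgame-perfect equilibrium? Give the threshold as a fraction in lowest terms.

3/4

For Kestrel: deviation gain 32−22 = 10, per-period punishment loss 22−9 = 13. IC gives δ ≥ 10/23.
For Helio: gain 12, loss 4 per period, so δ ≥ 12/16 = 3/4.
The tighter constraint is Helio's, so cooperation needs δ ≥ 3/4.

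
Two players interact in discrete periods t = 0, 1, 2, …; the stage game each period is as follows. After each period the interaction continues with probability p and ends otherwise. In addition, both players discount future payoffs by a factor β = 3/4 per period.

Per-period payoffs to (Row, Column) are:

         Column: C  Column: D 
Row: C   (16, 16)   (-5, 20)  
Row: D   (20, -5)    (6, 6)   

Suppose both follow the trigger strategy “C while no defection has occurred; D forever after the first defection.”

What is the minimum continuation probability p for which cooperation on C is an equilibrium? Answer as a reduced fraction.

8/21

Expected continuation weight on next period's payoff is β·p = 3/4·p, which plays the role of the discount factor.
Cooperation requires 3/4·p ≥ (20−16)/(20−6) = 2/7, hence p ≥ 8/21.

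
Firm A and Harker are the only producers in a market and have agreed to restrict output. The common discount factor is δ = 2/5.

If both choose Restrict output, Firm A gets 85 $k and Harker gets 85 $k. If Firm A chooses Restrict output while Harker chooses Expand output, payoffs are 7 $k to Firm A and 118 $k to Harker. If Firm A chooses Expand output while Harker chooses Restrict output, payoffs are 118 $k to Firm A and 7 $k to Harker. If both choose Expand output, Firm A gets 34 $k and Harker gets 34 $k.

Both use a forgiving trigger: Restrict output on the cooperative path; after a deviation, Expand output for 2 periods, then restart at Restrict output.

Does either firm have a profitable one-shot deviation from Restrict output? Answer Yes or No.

Yes

A one-shot deviation gives 118 now, then 34 for 2 periods, then back to 85.
Gain from deviating: (118−85) today; loss: (85−34) in each of the next 2 periods.
No-deviation condition: (85−34)(δ+…+δ^2) ≥ 118−85, i.e. δ+…+δ^2 ≥ 11/17.
At δ = 2/5: δ+…+δ^2 = 0.5600 < 0.6471.
So cooperation is not sustainable.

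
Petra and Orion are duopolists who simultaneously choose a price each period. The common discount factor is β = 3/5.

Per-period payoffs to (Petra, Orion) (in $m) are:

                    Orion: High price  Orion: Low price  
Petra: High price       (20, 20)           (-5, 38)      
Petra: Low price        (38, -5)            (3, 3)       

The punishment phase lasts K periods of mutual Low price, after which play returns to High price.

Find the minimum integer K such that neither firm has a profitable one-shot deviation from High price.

Need Σ_{k=1}^{K} β^k ≥ (38−20)/(20−3) = 1.0588 at β = 3/5.
At K = 2 the sum is 0.9600 < 1.0588; at K = 3 it is 1.1760 ≥ 1.0588.
So the minimum punishment length is K = 3.

3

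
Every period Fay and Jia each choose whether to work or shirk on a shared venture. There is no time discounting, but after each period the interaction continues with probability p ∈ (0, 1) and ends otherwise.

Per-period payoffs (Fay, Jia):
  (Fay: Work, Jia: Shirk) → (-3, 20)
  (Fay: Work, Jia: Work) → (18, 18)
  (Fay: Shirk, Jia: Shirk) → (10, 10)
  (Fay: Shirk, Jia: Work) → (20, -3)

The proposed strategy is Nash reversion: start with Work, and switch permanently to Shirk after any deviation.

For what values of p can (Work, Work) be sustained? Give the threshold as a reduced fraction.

1/5

With no time discounting, the continuation probability p plays the role of the discount factor.
Grim-trigger IC: 18/(1−p) ≥ 20 + 10p/(1−p) ⇒ p ≥ (20−18)/(20−10) = 1/5.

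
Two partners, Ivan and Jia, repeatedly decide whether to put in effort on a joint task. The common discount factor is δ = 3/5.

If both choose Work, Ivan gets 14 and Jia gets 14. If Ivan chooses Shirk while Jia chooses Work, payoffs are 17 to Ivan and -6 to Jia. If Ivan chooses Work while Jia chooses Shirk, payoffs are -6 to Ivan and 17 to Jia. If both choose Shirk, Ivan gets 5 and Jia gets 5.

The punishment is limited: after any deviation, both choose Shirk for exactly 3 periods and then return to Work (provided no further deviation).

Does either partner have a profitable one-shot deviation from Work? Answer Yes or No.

No

A one-shot deviation gives 17 now, then 5 for 3 periods, then back to 14.
Gain from deviating: (17−14) today; loss: (14−5) in each of the next 3 periods.
No-deviation condition: (14−5)(δ+…+δ^3) ≥ 17−14, i.e. δ+…+δ^3 ≥ 1/3.
At δ = 3/5: δ+…+δ^3 = 1.1760 ≥ 0.3333.
So cooperation is sustainable.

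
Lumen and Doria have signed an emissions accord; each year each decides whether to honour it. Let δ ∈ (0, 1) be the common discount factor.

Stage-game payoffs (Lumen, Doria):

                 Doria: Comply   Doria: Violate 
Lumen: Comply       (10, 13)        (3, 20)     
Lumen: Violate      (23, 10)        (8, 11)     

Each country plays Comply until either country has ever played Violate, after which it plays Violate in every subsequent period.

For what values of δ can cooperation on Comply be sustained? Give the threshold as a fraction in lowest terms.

13/15

Lumen: cooperation gives 10 each period; deviation gives 23 once then 8 forever.
  10/(1−δ) ≥ 23 + 8δ/(1−δ) ⇒ δ ≥ 13/15.
Doria: cooperation gives 13 each period; deviation gives 20 once then 11 forever.
  δ ≥ 7/9.
Both must hold, so the binding constraint is Lumen's: δ ≥ 13/15.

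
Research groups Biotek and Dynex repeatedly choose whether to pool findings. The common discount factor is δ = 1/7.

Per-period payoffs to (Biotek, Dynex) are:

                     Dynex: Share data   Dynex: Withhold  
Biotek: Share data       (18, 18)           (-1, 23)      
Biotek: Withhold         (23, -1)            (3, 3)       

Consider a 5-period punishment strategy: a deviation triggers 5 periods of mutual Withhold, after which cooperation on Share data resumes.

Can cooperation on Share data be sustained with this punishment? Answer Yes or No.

No

A one-shot deviation gives 23 now, then 3 for 5 periods, then back to 18.
Gain from deviating: (23−18) today; loss: (18−3) in each of the next 5 periods.
No-deviation condition: (18−3)(δ+…+δ^5) ≥ 23−18, i.e. δ+…+δ^5 ≥ 1/3.
At δ = 1/7: δ+…+δ^5 = 0.1667 < 0.3333.
So cooperation is not sustainable.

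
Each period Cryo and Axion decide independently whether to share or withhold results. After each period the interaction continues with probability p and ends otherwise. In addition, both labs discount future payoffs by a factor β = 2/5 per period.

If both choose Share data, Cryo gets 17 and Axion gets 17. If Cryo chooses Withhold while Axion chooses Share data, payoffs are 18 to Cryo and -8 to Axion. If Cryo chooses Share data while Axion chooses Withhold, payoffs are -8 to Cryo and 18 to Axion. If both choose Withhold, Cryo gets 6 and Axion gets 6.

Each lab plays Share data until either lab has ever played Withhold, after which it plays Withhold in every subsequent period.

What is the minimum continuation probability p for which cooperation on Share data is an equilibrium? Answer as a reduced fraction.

5/24

With continuation probability p and discount β, the effective per-period discount factor is βp.
Grim-trigger IC: βp ≥ (18−17)/(18−6) = 1/12.
So p ≥ (1/12)/(2/5) = 5/24.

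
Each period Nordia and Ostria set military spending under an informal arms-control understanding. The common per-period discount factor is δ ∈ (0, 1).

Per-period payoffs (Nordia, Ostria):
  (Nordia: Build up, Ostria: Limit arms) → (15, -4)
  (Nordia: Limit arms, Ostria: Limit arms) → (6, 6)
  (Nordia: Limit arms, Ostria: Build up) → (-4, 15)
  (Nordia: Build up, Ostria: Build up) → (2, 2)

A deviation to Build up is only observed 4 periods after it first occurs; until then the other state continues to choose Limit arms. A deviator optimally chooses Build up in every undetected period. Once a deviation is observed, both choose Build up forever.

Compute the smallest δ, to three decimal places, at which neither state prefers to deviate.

The best deviation is to choose Build up for all 4 undetected periods, earning 15 each, then 2 forever once detected.
Deviation value: 15(1−δ^4)/(1−δ) + 2δ^4/(1−δ); cooperation value: 6/(1−δ).
IC: 6 ≥ 15(1−δ^4) + 2δ^4 = 15 − 13δ^4.
So δ^4 ≥ 9/13, giving δ ≥ (9/13)^(1/4) ≈ 0.912.

0.912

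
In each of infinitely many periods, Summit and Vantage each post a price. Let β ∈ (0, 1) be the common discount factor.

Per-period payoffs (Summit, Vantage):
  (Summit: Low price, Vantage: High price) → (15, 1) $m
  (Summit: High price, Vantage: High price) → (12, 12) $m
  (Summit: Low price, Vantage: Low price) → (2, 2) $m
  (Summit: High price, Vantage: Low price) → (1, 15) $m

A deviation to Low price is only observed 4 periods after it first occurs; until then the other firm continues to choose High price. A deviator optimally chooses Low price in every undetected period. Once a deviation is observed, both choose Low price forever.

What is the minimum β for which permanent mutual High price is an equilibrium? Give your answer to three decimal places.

A deviator earns 15 for 4 periods, then 2 forever; cooperating earns 12 forever. Multiplying the IC by (1−β):
12 ≥ 15(1−β^4) + 2β^4, so 13·β^4 ≥ 3 and β^4 ≥ 3/13.
β ≥ (3/13)^(1/4) ≈ 0.693.

0.693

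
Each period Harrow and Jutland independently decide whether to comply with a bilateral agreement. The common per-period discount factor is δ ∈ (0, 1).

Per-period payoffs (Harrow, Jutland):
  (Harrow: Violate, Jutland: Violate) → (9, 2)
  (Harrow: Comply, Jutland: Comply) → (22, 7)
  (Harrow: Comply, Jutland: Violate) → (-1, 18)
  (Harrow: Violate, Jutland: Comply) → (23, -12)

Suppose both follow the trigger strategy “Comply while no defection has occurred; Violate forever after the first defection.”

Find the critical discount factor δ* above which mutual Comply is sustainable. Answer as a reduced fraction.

11/16

Harrow: cooperation gives 22 each period; deviation gives 23 once then 9 forever.
  22/(1−δ) ≥ 23 + 9δ/(1−δ) ⇒ δ ≥ 1/14.
Jutland: cooperation gives 7 each period; deviation gives 18 once then 2 forever.
  δ ≥ 11/16.
Both must hold, so the binding constraint is Jutland's: δ ≥ 11/16.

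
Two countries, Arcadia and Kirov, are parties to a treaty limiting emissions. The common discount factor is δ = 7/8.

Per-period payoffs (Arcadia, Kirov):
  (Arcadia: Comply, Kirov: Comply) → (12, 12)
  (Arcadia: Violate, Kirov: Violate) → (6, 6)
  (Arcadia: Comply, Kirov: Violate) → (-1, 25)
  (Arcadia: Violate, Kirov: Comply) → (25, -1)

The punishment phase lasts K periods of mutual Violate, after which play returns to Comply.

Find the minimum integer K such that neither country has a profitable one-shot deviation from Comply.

3

No profitable deviation requires (12−6)(δ+…+δ^K) ≥ 25−12, i.e. δ+…+δ^K ≥ 13/6 ≈ 2.1667.
With δ = 7/8, the partial sums are K=1: 0.8750, K=2: 1.6406, K=3: 2.3105.
K = 3 is the first length at which the sum reaches 2.1667.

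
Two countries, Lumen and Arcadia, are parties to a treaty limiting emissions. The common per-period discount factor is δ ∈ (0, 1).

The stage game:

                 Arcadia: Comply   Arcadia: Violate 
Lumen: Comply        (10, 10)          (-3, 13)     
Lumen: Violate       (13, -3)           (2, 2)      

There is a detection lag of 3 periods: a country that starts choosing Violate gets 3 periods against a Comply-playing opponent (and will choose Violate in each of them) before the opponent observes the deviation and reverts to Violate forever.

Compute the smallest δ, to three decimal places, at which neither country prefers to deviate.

0.648

A deviator earns 13 for 3 periods, then 2 forever; cooperating earns 10 forever. Multiplying the IC by (1−δ):
10 ≥ 13(1−δ^3) + 2δ^3, so 11·δ^3 ≥ 3 and δ^3 ≥ 3/11.
δ ≥ (3/11)^(1/3) ≈ 0.648.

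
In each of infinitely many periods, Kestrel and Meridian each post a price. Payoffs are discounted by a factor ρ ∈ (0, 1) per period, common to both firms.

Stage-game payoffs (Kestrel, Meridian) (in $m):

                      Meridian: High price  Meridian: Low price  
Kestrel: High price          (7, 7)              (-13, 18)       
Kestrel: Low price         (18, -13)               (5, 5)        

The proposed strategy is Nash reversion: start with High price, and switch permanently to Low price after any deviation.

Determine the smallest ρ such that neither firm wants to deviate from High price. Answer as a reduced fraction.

11/13

7/(1−ρ) ≥ 18 + 5ρ/(1−ρ)
7 ≥ 18 − 13ρ
ρ ≥ 11/13.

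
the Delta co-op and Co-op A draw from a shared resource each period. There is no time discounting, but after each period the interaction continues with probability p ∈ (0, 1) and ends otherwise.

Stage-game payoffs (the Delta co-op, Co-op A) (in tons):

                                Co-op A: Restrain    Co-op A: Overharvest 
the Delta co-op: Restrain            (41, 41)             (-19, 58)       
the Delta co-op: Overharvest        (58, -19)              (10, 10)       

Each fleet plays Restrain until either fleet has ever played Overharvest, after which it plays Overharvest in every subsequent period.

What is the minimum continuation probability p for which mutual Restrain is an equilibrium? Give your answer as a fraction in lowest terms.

17/48

Expected cooperation value is 41 + p·41 + p²·41 + … = 41/(1−p); deviation gives 58 + p·10/(1−p).
41 ≥ 58(1−p) + 10p ⇒ 48p ≥ 17 ⇒ p ≥ 17/48.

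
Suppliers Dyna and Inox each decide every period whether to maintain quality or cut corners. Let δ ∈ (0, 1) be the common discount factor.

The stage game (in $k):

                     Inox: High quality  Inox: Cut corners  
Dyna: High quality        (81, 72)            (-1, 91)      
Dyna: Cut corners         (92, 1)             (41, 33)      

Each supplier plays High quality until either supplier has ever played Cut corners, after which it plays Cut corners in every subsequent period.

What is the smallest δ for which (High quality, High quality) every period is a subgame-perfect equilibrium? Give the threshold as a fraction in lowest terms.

Dyna's threshold: (92−81)/(92−41) = 11/51.
Inox's threshold: (91−72)/(91−33) = 19/58.
11/51 < 19/58, so Inox binds and δ* = 19/58.

19/58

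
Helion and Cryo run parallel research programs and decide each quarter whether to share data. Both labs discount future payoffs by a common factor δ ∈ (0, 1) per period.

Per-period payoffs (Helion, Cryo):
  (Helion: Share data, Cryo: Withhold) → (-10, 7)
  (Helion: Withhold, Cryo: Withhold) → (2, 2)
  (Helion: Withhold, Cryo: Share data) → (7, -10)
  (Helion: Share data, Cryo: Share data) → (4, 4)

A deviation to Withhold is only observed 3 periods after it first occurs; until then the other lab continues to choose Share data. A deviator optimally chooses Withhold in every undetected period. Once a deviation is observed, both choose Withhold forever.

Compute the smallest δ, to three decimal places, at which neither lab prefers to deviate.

Deviating for the 3 undetected periods gains 7−4 = 3 per period over cooperation, then loses 4−2 = 2 per period forever once punishment starts.
Gain: 3(1 + δ + … + δ^2); loss: 2·δ^3/(1−δ).
No profitable deviation ⇔ 3(1−δ^3) ≤ 2·δ^3, i.e. δ^3 ≥ 3/(3+2) = 3/5.
Hence δ ≥ (3/5)^(1/3) ≈ 0.843.

0.843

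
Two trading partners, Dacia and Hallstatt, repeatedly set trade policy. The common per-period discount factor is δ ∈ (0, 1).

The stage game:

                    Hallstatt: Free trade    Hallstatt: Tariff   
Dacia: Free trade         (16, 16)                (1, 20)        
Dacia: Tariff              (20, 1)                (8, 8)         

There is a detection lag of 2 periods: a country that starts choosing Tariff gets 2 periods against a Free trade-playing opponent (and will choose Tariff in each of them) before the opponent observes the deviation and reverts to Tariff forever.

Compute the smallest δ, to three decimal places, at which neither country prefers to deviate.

0.577

A deviator earns 20 for 2 periods, then 8 forever; cooperating earns 16 forever. Multiplying the IC by (1−δ):
16 ≥ 20(1−δ^2) + 8δ^2, so 12·δ^2 ≥ 4 and δ^2 ≥ 1/3.
δ ≥ (1/3)^(1/2) ≈ 0.577.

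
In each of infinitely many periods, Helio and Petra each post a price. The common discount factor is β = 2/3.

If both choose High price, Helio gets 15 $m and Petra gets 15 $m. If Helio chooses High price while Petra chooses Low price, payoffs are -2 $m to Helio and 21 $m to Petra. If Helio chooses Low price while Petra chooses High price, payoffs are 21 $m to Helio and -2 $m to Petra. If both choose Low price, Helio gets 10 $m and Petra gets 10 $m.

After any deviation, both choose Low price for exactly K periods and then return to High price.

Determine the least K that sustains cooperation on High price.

Need Σ_{k=1}^{K} β^k ≥ (21−15)/(15−10) = 1.2000 at β = 2/3.
At K = 2 the sum is 1.1111 < 1.2000; at K = 3 it is 1.4074 ≥ 1.2000.
So the minimum punishment length is K = 3.

3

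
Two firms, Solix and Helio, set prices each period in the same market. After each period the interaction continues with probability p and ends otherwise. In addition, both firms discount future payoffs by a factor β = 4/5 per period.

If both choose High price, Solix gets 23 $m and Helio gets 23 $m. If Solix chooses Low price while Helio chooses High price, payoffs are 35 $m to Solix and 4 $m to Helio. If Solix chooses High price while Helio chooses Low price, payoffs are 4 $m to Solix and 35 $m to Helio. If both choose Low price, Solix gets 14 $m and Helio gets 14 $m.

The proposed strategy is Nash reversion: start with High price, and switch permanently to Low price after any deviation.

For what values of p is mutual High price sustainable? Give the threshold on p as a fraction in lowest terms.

5/7

With continuation probability p and discount β, the effective per-period discount factor is βp.
Grim-trigger IC: βp ≥ (35−23)/(35−14) = 4/7.
So p ≥ (4/7)/(4/5) = 5/7.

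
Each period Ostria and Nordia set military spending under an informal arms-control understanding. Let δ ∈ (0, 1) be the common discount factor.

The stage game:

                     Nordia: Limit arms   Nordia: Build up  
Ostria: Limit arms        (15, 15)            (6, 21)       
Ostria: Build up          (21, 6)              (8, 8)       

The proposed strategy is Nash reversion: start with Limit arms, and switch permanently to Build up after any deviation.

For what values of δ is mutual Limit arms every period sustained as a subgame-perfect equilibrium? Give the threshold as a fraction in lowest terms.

Under grim trigger the critical discount factor is (T−C)/(T−P) with T = 21, C = 15, P = 8.
δ* = (21−15)/(21−8) = 6/13.

6/13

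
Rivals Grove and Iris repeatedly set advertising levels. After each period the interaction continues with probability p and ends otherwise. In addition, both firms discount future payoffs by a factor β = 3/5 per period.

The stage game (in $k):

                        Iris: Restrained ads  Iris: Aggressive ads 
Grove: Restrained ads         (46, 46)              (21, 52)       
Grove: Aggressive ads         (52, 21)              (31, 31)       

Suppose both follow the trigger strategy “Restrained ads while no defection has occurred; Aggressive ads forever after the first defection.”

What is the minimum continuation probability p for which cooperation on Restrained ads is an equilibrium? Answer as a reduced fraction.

With continuation probability p and discount β, the effective per-period discount factor is βp.
Grim-trigger IC: βp ≥ (52−46)/(52−31) = 2/7.
So p ≥ (2/7)/(3/5) = 10/21.

10/21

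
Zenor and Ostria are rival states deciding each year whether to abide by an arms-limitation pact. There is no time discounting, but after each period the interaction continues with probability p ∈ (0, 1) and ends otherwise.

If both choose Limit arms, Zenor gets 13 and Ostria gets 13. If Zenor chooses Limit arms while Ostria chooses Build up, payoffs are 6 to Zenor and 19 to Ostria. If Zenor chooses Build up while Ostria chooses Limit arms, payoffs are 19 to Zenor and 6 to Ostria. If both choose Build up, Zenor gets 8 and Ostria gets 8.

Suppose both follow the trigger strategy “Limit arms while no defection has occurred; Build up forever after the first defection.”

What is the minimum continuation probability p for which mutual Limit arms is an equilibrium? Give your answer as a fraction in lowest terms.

With no time discounting, the continuation probability p plays the role of the discount factor.
Grim-trigger IC: 13/(1−p) ≥ 19 + 8p/(1−p) ⇒ p ≥ (19−13)/(19−8) = 6/11.

6/11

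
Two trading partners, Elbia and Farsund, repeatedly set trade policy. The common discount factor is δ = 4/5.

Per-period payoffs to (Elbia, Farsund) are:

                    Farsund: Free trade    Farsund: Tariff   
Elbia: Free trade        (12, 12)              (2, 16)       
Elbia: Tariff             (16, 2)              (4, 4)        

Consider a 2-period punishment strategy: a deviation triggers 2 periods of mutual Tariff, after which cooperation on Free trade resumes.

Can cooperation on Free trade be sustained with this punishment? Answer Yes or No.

Comparing payoff streams over the 3 periods until play realigns: cooperate → 12(1+δ+…+δ^2); deviate → 16 + 4(δ+…+δ^2).
Cooperation is sustained iff (12−4)(δ+…+δ^2) ≥ 16−12.
δ+…+δ^2 = 4/5·(1−(4/5)^2)/(1−4/5) = 1.4400, and (16−12)/(12−4) = 0.5000.
1.4400 ≥ 0.5000, so cooperation is sustainable.

Yes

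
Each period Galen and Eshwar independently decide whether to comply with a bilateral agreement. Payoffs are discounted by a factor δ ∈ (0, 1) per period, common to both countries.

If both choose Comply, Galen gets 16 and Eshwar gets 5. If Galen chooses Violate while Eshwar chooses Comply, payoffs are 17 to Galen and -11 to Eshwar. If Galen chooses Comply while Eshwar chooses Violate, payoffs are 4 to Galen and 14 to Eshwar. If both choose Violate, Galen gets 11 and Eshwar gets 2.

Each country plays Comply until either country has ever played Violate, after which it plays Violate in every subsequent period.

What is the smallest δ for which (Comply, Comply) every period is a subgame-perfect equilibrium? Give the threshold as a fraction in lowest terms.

3/4

Galen: cooperation gives 16 each period; deviation gives 17 once then 11 forever.
  16/(1−δ) ≥ 17 + 11δ/(1−δ) ⇒ δ ≥ 1/6.
Eshwar: cooperation gives 5 each period; deviation gives 14 once then 2 forever.
  δ ≥ 9/12 = 3/4.
Both must hold, so the binding constraint is Eshwar's: δ ≥ 3/4.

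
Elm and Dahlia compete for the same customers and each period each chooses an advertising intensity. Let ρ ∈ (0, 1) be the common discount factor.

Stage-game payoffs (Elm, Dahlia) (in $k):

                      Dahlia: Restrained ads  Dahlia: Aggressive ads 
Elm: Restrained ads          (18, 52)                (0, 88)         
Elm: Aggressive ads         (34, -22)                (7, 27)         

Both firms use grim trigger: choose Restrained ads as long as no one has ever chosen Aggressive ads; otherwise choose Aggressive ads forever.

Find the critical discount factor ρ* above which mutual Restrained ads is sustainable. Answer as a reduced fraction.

16/27

Elm: cooperation gives 18 each period; deviation gives 34 once then 7 forever.
  18/(1−ρ) ≥ 34 + 7ρ/(1−ρ) ⇒ ρ ≥ 16/27.
Dahlia: cooperation gives 52 each period; deviation gives 88 once then 27 forever.
  ρ ≥ 36/61.
Both must hold, so the binding constraint is Elm's: ρ ≥ 16/27.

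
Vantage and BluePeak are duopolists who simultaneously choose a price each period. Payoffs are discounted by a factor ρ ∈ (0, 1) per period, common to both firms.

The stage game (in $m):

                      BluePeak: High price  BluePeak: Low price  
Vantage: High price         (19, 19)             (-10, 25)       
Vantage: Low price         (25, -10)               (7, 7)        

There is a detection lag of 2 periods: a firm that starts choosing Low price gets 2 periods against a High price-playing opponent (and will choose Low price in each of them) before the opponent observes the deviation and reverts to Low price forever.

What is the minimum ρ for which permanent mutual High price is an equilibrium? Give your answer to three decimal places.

0.577

Deviating for the 2 undetected periods gains 25−19 = 6 per period over cooperation, then loses 19−7 = 12 per period forever once punishment starts.
Gain: 6(1 + ρ + … + ρ^1); loss: 12·ρ^2/(1−ρ).
No profitable deviation ⇔ 6(1−ρ^2) ≤ 12·ρ^2, i.e. ρ^2 ≥ 6/(6+12) = 1/3.
Hence ρ ≥ (1/3)^(1/2) ≈ 0.577.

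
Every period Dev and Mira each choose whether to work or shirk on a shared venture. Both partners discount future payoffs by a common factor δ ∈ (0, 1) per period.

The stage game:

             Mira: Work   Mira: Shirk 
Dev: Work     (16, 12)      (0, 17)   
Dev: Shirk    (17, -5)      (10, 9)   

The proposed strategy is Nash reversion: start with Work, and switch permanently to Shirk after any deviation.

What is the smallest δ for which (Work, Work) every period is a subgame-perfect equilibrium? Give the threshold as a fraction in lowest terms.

Dev's threshold: (17−16)/(17−10) = 1/7.
Mira's threshold: (17−12)/(17−9) = 5/8.
1/7 < 5/8, so Mira binds and δ* = 5/8.

5/8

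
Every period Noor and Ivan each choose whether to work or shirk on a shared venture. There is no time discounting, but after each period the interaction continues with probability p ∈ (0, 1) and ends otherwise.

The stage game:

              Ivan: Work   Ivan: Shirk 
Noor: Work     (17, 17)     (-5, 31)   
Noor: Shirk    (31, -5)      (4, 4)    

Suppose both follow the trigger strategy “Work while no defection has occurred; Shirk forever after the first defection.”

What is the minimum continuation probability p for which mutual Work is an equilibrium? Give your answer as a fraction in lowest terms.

14/27

With no time discounting, the continuation probability p plays the role of the discount factor.
Grim-trigger IC: 17/(1−p) ≥ 31 + 4p/(1−p) ⇒ p ≥ (31−17)/(31−4) = 14/27.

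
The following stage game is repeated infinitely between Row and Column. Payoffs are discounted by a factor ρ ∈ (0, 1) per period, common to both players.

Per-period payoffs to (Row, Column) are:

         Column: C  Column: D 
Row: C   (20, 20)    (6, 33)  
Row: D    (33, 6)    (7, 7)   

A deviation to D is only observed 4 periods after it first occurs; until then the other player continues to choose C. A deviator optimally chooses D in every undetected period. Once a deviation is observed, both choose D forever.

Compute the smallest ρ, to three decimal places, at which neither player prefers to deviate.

0.841

A deviator earns 33 for 4 periods, then 7 forever; cooperating earns 20 forever. Multiplying the IC by (1−ρ):
20 ≥ 33(1−ρ^4) + 7ρ^4, so 26·ρ^4 ≥ 13 and ρ^4 ≥ 1/2.
ρ ≥ (1/2)^(1/4) ≈ 0.841.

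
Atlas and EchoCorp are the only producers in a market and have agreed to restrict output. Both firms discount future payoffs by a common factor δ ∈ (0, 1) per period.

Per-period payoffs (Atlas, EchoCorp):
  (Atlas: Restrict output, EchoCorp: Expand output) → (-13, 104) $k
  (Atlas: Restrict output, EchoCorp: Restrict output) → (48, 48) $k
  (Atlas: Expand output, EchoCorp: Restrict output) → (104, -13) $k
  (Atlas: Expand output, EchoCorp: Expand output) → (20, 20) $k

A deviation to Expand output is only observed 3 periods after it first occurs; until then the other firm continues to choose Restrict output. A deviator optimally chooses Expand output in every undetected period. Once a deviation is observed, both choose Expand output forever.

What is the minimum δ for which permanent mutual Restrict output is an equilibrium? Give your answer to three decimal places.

0.874

A deviator earns 104 for 3 periods, then 20 forever; cooperating earns 48 forever. Multiplying the IC by (1−δ):
48 ≥ 104(1−δ^3) + 20δ^3, so 84·δ^3 ≥ 56 and δ^3 ≥ 2/3.
δ ≥ (2/3)^(1/3) ≈ 0.874.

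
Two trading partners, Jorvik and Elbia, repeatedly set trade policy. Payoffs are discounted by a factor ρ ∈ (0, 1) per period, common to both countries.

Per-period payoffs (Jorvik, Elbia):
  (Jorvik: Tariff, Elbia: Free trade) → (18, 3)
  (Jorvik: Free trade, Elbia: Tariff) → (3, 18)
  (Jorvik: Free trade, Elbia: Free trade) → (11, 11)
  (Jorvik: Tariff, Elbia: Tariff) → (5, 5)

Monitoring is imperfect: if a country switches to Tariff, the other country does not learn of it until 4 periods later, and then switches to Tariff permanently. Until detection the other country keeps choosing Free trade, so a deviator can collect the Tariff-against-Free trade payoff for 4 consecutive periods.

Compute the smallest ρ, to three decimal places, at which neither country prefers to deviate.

0.857

A deviator earns 18 for 4 periods, then 5 forever; cooperating earns 11 forever. Multiplying the IC by (1−ρ):
11 ≥ 18(1−ρ^4) + 5ρ^4, so 13·ρ^4 ≥ 7 and ρ^4 ≥ 7/13.
ρ ≥ (7/13)^(1/4) ≈ 0.857.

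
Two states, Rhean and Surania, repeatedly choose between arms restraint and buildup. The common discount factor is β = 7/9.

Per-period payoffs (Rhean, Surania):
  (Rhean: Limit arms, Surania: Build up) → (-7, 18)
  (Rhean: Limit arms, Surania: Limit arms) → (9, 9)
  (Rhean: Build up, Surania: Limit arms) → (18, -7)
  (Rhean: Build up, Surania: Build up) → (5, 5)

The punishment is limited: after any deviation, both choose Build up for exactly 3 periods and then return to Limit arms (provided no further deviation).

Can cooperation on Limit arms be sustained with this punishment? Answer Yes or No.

No

Comparing payoff streams over the 4 periods until play realigns: cooperate → 9(1+β+…+β^3); deviate → 18 + 5(β+…+β^3).
Cooperation is sustained iff (9−5)(β+…+β^3) ≥ 18−9.
β+…+β^3 = 7/9·(1−(7/9)^3)/(1−7/9) = 1.8532, and (18−9)/(9−5) = 2.2500.
1.8532 < 2.2500, so cooperation is not sustainable.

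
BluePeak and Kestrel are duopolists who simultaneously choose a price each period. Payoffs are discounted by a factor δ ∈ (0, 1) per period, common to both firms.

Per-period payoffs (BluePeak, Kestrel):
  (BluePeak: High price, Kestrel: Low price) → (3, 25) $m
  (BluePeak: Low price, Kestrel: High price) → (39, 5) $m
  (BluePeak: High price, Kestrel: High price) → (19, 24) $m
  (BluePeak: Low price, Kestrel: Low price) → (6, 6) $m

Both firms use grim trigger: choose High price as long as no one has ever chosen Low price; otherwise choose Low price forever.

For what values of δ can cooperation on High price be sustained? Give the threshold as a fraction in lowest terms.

20/33

For BluePeak: deviation gain 39−19 = 20, per-period punishment loss 19−6 = 13. IC gives δ ≥ 20/33.
For Kestrel: gain 1, loss 18 per period, so δ ≥ 1/19.
The tighter constraint is BluePeak's, so cooperation needs δ ≥ 20/33.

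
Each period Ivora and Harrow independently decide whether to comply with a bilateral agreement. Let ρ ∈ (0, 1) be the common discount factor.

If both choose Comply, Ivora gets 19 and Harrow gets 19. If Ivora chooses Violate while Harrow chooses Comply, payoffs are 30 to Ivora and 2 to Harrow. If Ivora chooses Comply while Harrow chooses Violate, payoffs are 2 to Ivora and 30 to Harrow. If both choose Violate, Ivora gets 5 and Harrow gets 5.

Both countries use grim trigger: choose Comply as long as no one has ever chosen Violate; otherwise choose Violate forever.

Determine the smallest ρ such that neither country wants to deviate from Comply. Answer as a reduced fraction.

Cooperation forever yields 19 each period: 19/(1−ρ).
Deviating yields 30 once, then 5 forever: 30 + 5ρ/(1−ρ).
No profitable deviation requires 19/(1−ρ) ≥ 30 + 5ρ/(1−ρ).
Multiplying by (1−ρ): 19 ≥ 30(1−ρ) + 5ρ = 30 − 25ρ.
So 25ρ ≥ 11, i.e. ρ ≥ 11/25.

11/25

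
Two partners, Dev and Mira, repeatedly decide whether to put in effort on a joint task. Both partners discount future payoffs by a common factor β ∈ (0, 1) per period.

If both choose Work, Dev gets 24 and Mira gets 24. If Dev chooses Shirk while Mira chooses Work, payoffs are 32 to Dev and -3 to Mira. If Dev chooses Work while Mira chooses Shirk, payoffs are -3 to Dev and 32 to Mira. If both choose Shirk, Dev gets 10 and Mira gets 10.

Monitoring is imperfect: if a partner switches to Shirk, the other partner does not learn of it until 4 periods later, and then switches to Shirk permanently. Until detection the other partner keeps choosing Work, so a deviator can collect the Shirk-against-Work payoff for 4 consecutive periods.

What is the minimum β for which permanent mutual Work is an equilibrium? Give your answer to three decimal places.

0.777

A deviator earns 32 for 4 periods, then 10 forever; cooperating earns 24 forever. Multiplying the IC by (1−β):
24 ≥ 32(1−β^4) + 10β^4, so 22·β^4 ≥ 8 and β^4 ≥ 4/11.
β ≥ (4/11)^(1/4) ≈ 0.777.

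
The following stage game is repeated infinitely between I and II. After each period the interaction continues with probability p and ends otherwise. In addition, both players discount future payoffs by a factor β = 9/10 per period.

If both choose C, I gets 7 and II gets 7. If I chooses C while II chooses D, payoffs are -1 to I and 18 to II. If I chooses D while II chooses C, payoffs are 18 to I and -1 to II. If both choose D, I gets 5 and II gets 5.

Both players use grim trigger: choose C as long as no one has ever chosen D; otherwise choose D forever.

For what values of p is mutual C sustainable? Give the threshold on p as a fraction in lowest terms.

110/117

Expected continuation weight on next period's payoff is β·p = 9/10·p, which plays the role of the discount factor.
Cooperation requires 9/10·p ≥ (18−7)/(18−5) = 11/13, hence p ≥ 110/117.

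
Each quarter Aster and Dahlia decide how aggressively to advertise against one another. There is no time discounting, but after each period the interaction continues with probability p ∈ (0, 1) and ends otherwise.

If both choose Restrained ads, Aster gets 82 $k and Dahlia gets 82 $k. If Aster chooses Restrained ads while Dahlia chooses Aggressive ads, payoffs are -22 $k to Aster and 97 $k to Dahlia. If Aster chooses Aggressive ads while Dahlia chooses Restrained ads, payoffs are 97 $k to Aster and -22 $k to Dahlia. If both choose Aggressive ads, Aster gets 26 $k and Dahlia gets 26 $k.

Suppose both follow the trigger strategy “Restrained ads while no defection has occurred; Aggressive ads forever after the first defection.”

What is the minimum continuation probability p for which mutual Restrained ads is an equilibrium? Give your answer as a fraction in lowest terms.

15/71

With no time discounting, the continuation probability p plays the role of the discount factor.
Grim-trigger IC: 82/(1−p) ≥ 97 + 26p/(1−p) ⇒ p ≥ (97−82)/(97−26) = 15/71.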